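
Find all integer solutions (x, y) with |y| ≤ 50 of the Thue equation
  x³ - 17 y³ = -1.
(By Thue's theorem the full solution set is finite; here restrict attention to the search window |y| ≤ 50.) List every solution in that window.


The equation is x³ - 17y³ = -1. For fixed y, x³ = 17·y³ − 1, so a solution requires the RHS to be a perfect cube.
Strategy: iterate y from -50 to 50, compute RHS = 17·y³ − 1, and check whether it is a (positive or negative) perfect cube.
Check small values of y:
  y = 0: RHS = -1 = (-1)³ ⇒ x = -1 works.
  y = 1: RHS = 16 is not a perfect cube.
  y = -1: RHS = -18 is not a perfect cube.
  y = 2: RHS = 135 is not a perfect cube.
  y = -2: RHS = -137 is not a perfect cube.
  y = 3: RHS = 458 is not a perfect cube.
  y = -3: RHS = -460 is not a perfect cube.
Continuing, at y = -7: RHS = -5832 = (-18)³ ⇒ x = -18 works.
Searching the remaining y in |y| ≤ 50 finds no further solutions.
Collected solutions: (-1, 0), (-18, -7).

Solutions (with |y| ≤ 50): (-1, 0), (-18, -7).


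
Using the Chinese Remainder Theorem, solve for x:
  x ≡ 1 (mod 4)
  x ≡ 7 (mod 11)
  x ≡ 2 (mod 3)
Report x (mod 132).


Moduli 4, 11, 3 are pairwise coprime; by CRT there is a unique solution modulo M = 4 · 11 · 3 = 132.
Solve pairwise, accumulating the modulus:
  Start with x ≡ 1 (mod 4).
  Combine with x ≡ 7 (mod 11): since gcd(4, 11) = 1, we get a unique residue mod 44.
    Write x = 1 + 4·t and substitute into x ≡ 7 (mod 11): 4·t ≡ 7 − 1 = 6 (mod 11).
    The inverse of 4 mod 11 is 3 (since 4·3 = 12 = 1·11 + 1), so t ≡ 3·6 = 18 ≡ 7 (mod 11).
    Then x = 1 + 4·7 = 29, valid modulo lcm(4, 11) = 44: x ≡ 29 (mod 44).
  Combine with x ≡ 2 (mod 3): since gcd(44, 3) = 1, we get a unique residue mod 132.
    Write x = 29 + 44·t and substitute into x ≡ 2 (mod 3): 44·t ≡ 2 − 29 = -27 (mod 3).
    Reduce coefficients mod 3: 2·t ≡ 0 (mod 3).
    The inverse of 2 mod 3 is 2 (since 2·2 = 4 = 1·3 + 1), so t ≡ 2·0 = 0 ≡ 0 (mod 3).
    Then x = 29 + 44·0 = 29, valid modulo lcm(44, 3) = 132: x ≡ 29 (mod 132).
Verify: 29 mod 4 = 1 ✓, 29 mod 11 = 7 ✓, 29 mod 3 = 2 ✓.

x ≡ 29 (mod 132).


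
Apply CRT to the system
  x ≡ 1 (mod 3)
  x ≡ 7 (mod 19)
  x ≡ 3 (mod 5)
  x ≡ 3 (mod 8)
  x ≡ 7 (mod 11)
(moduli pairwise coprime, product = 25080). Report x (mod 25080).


Product of moduli M = 3 · 19 · 5 · 8 · 11 = 25080.
Merge one congruence at a time:
  Start: x ≡ 1 (mod 3).
  Combine with x ≡ 7 (mod 19); new modulus lcm = 57.
    Write x = 1 + 3·t and substitute into x ≡ 7 (mod 19): 3·t ≡ 7 − 1 = 6 (mod 19).
    The inverse of 3 mod 19 is 13 (since 3·13 = 39 = 2·19 + 1), so t ≡ 13·6 = 78 ≡ 2 (mod 19).
    Then x = 1 + 3·2 = 7, valid modulo lcm(3, 19) = 57: x ≡ 7 (mod 57).
  Combine with x ≡ 3 (mod 5); new modulus lcm = 285.
    Write x = 7 + 57·t and substitute into x ≡ 3 (mod 5): 57·t ≡ 3 − 7 = -4 (mod 5).
    Reduce coefficients mod 5: 2·t ≡ 1 (mod 5).
    The inverse of 2 mod 5 is 3 (since 2·3 = 6 = 1·5 + 1), so t ≡ 3·1 = 3 ≡ 3 (mod 5).
    Then x = 7 + 57·3 = 178, valid modulo lcm(57, 5) = 285: x ≡ 178 (mod 285).
  Combine with x ≡ 3 (mod 8); new modulus lcm = 2280.
    Write x = 178 + 285·t and substitute into x ≡ 3 (mod 8): 285·t ≡ 3 − 178 = -175 (mod 8).
    Reduce coefficients mod 8: 5·t ≡ 1 (mod 8).
    The inverse of 5 mod 8 is 5 (since 5·5 = 25 = 3·8 + 1), so t ≡ 5·1 = 5 ≡ 5 (mod 8).
    Then x = 178 + 285·5 = 1603, valid modulo lcm(285, 8) = 2280: x ≡ 1603 (mod 2280).
  Combine with x ≡ 7 (mod 11); new modulus lcm = 25080.
    Write x = 1603 + 2280·t and substitute into x ≡ 7 (mod 11): 2280·t ≡ 7 − 1603 = -1596 (mod 11).
    Reduce coefficients mod 11: 3·t ≡ 10 (mod 11).
    The inverse of 3 mod 11 is 4 (since 3·4 = 12 = 1·11 + 1), so t ≡ 4·10 = 40 ≡ 7 (mod 11).
    Then x = 1603 + 2280·7 = 17563, valid modulo lcm(2280, 11) = 25080: x ≡ 17563 (mod 25080).
Verify against each original: 17563 mod 3 = 1, 17563 mod 19 = 7, 17563 mod 5 = 3, 17563 mod 8 = 3, 17563 mod 11 = 7.

x ≡ 17563 (mod 25080).


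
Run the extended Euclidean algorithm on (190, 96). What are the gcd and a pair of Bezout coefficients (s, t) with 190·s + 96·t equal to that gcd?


Euclidean algorithm on (190, 96) — divide until remainder is 0:
  190 = 1 · 96 + 94
  96 = 1 · 94 + 2
  94 = 47 · 2 + 0
gcd(190, 96) = 2.
Track Bezout coefficients alongside the remainders: start with r₀ = 190 = a·1 + b·0 (s = 1, t = 0) and r₁ = 96 = a·0 + b·1 (s = 0, t = 1); each new remainder r_{k+1} = r_{k-1} − q_k·r_k inherits s_{k+1} = s_{k-1} − q_k·s_k, t_{k+1} = t_{k-1} − q_k·t_k, so r_k = a·s_k + b·t_k at every step:
  q = 1: r = 94, s = 1 − 1·0 = 1, t = 0 − 1·1 = -1  (check: 190·1 + 96·(-1) = 94)
  q = 1: r = 2, s = 0 − 1·1 = -1, t = 1 − 1·(-1) = 2  (check: 190·(-1) + 96·2 = 2)
The row with r = 2 (the gcd) gives the Bezout coefficients s = -1, t = 2.
Result: 190 · (-1) + 96 · (2) = 2.

gcd(190, 96) = 2; s = -1, t = 2 (check: 190·(-1) + 96·2 = 2).


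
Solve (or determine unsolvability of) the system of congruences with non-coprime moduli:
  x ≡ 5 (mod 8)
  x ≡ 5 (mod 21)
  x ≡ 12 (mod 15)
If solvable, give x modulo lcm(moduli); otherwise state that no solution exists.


Moduli 8, 21, 15 are not pairwise coprime, so CRT works modulo lcm(m_i) when all pairwise compatibility conditions hold.
Pairwise compatibility: gcd(m_i, m_j) must divide a_i - a_j for every pair.
Merge one congruence at a time:
  Start: x ≡ 5 (mod 8).
  Combine with x ≡ 5 (mod 21): gcd(8, 21) = 1; 5 - 5 = 0, which IS divisible by 1, so compatible.
    Write x = 5 + 8·t and substitute into x ≡ 5 (mod 21): 8·t ≡ 5 − 5 = 0 (mod 21).
    The inverse of 8 mod 21 is 8 (since 8·8 = 64 = 3·21 + 1), so t ≡ 8·0 = 0 ≡ 0 (mod 21).
    Then x = 5 + 8·0 = 5, valid modulo lcm(8, 21) = 168: x ≡ 5 (mod 168).
  Combine with x ≡ 12 (mod 15): gcd(168, 15) = 3, and 12 - 5 = 7 is NOT divisible by 3.
    ⇒ system is inconsistent (no integer solution).

No solution (the system is inconsistent).


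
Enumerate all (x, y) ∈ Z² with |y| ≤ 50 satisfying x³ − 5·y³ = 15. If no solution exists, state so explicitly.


The equation is x³ - 5y³ = 15. For fixed y, x³ = 5·y³ + 15, so a solution requires the RHS to be a perfect cube.
Strategy: iterate y from -50 to 50, compute RHS = 5·y³ + 15, and check whether it is a (positive or negative) perfect cube.
Check small values of y:
  y = 0: RHS = 15 is not a perfect cube.
  y = 1: RHS = 20 is not a perfect cube.
  y = -1: RHS = 10 is not a perfect cube.
  y = 2: RHS = 55 is not a perfect cube.
  y = -2: RHS = -25 is not a perfect cube.
  y = 3: RHS = 150 is not a perfect cube.
  y = -3: RHS = -120 is not a perfect cube.
Continuing the search up to |y| = 50 finds no solutions either.
No (x, y) in the scanned range satisfies the equation.

No integer solutions with |y| ≤ 50.


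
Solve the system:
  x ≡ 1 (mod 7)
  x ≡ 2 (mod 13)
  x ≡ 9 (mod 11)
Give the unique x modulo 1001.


Moduli 7, 13, 11 are pairwise coprime; by CRT there is a unique solution modulo M = 7 · 13 · 11 = 1001.
Solve pairwise, accumulating the modulus:
  Start with x ≡ 1 (mod 7).
  Combine with x ≡ 2 (mod 13): since gcd(7, 13) = 1, we get a unique residue mod 91.
    Write x = 1 + 7·t and substitute into x ≡ 2 (mod 13): 7·t ≡ 2 − 1 = 1 (mod 13).
    The inverse of 7 mod 13 is 2 (since 7·2 = 14 = 1·13 + 1), so t ≡ 2·1 = 2 ≡ 2 (mod 13).
    Then x = 1 + 7·2 = 15, valid modulo lcm(7, 13) = 91: x ≡ 15 (mod 91).
  Combine with x ≡ 9 (mod 11): since gcd(91, 11) = 1, we get a unique residue mod 1001.
    Write x = 15 + 91·t and substitute into x ≡ 9 (mod 11): 91·t ≡ 9 − 15 = -6 (mod 11).
    Reduce coefficients mod 11: 3·t ≡ 5 (mod 11).
    The inverse of 3 mod 11 is 4 (since 3·4 = 12 = 1·11 + 1), so t ≡ 4·5 = 20 ≡ 9 (mod 11).
    Then x = 15 + 91·9 = 834, valid modulo lcm(91, 11) = 1001: x ≡ 834 (mod 1001).
Verify: 834 mod 7 = 1 ✓, 834 mod 13 = 2 ✓, 834 mod 11 = 9 ✓.

x ≡ 834 (mod 1001).


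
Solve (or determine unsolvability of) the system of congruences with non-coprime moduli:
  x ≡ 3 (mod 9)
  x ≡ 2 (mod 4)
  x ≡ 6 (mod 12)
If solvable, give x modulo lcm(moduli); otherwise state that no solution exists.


Moduli 9, 4, 12 are not pairwise coprime, so CRT works modulo lcm(m_i) when all pairwise compatibility conditions hold.
Pairwise compatibility: gcd(m_i, m_j) must divide a_i - a_j for every pair.
Merge one congruence at a time:
  Start: x ≡ 3 (mod 9).
  Combine with x ≡ 2 (mod 4): gcd(9, 4) = 1; 2 - 3 = -1, which IS divisible by 1, so compatible.
    Write x = 3 + 9·t and substitute into x ≡ 2 (mod 4): 9·t ≡ 2 − 3 = -1 (mod 4).
    Reduce coefficients mod 4: 1·t ≡ 3 (mod 4).
    So t ≡ 3 (mod 4).
    Then x = 3 + 9·3 = 30, valid modulo lcm(9, 4) = 36: x ≡ 30 (mod 36).
  Combine with x ≡ 6 (mod 12): gcd(36, 12) = 12; 6 - 30 = -24, which IS divisible by 12, so compatible.
    Write x = 30 + 36·t and substitute into x ≡ 6 (mod 12): 36·t ≡ 6 − 30 = -24 (mod 12).
    Divide the congruence (and modulus) by g = 12: 3·t ≡ -2 (mod 1).
    Modulo 1 every t works; take t = 0.
    Then x = 30 + 36·0 = 30, valid modulo lcm(36, 12) = 36: x ≡ 30 (mod 36).
Verify: 30 mod 9 = 3, 30 mod 4 = 2, 30 mod 12 = 6.

x ≡ 30 (mod 36).


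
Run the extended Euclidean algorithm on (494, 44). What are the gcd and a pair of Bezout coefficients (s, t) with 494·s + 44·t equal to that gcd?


Euclidean algorithm on (494, 44) — divide until remainder is 0:
  494 = 11 · 44 + 10
  44 = 4 · 10 + 4
  10 = 2 · 4 + 2
  4 = 2 · 2 + 0
gcd(494, 44) = 2.
Track Bezout coefficients alongside the remainders: start with r₀ = 494 = a·1 + b·0 (s = 1, t = 0) and r₁ = 44 = a·0 + b·1 (s = 0, t = 1); each new remainder r_{k+1} = r_{k-1} − q_k·r_k inherits s_{k+1} = s_{k-1} − q_k·s_k, t_{k+1} = t_{k-1} − q_k·t_k, so r_k = a·s_k + b·t_k at every step:
  q = 11: r = 10, s = 1 − 11·0 = 1, t = 0 − 11·1 = -11  (check: 494·1 + 44·(-11) = 10)
  q = 4: r = 4, s = 0 − 4·1 = -4, t = 1 − 4·(-11) = 45  (check: 494·(-4) + 44·45 = 4)
  q = 2: r = 2, s = 1 − 2·(-4) = 9, t = -11 − 2·45 = -101  (check: 494·9 + 44·(-101) = 2)
The row with r = 2 (the gcd) gives the Bezout coefficients s = 9, t = -101.
Result: 494 · (9) + 44 · (-101) = 2.

gcd(494, 44) = 2; s = 9, t = -101 (check: 494·9 + 44·(-101) = 2).


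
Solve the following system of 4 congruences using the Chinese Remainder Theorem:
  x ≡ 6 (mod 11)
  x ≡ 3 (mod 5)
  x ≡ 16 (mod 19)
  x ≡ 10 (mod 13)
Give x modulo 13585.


Product of moduli M = 11 · 5 · 19 · 13 = 13585.
Merge one congruence at a time:
  Start: x ≡ 6 (mod 11).
  Combine with x ≡ 3 (mod 5); new modulus lcm = 55.
    Write x = 6 + 11·t and substitute into x ≡ 3 (mod 5): 11·t ≡ 3 − 6 = -3 (mod 5).
    Reduce coefficients mod 5: 1·t ≡ 2 (mod 5).
    So t ≡ 2 (mod 5).
    Then x = 6 + 11·2 = 28, valid modulo lcm(11, 5) = 55: x ≡ 28 (mod 55).
  Combine with x ≡ 16 (mod 19); new modulus lcm = 1045.
    Write x = 28 + 55·t and substitute into x ≡ 16 (mod 19): 55·t ≡ 16 − 28 = -12 (mod 19).
    Reduce coefficients mod 19: 17·t ≡ 7 (mod 19).
    The inverse of 17 mod 19 is 9 (since 17·9 = 153 = 8·19 + 1), so t ≡ 9·7 = 63 ≡ 6 (mod 19).
    Then x = 28 + 55·6 = 358, valid modulo lcm(55, 19) = 1045: x ≡ 358 (mod 1045).
  Combine with x ≡ 10 (mod 13); new modulus lcm = 13585.
    Write x = 358 + 1045·t and substitute into x ≡ 10 (mod 13): 1045·t ≡ 10 − 358 = -348 (mod 13).
    Reduce coefficients mod 13: 5·t ≡ 3 (mod 13).
    The inverse of 5 mod 13 is 8 (since 5·8 = 40 = 3·13 + 1), so t ≡ 8·3 = 24 ≡ 11 (mod 13).
    Then x = 358 + 1045·11 = 11853, valid modulo lcm(1045, 13) = 13585: x ≡ 11853 (mod 13585).
Verify against each original: 11853 mod 11 = 6, 11853 mod 5 = 3, 11853 mod 19 = 16, 11853 mod 13 = 10.

x ≡ 11853 (mod 13585).


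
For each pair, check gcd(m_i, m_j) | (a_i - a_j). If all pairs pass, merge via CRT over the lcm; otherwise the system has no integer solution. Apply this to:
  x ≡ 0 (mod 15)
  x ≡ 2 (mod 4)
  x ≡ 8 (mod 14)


Moduli 15, 4, 14 are not pairwise coprime, so CRT works modulo lcm(m_i) when all pairwise compatibility conditions hold.
Pairwise compatibility: gcd(m_i, m_j) must divide a_i - a_j for every pair.
Merge one congruence at a time:
  Start: x ≡ 0 (mod 15).
  Combine with x ≡ 2 (mod 4): gcd(15, 4) = 1; 2 - 0 = 2, which IS divisible by 1, so compatible.
    Write x = 0 + 15·t and substitute into x ≡ 2 (mod 4): 15·t ≡ 2 − 0 = 2 (mod 4).
    Reduce coefficients mod 4: 3·t ≡ 2 (mod 4).
    The inverse of 3 mod 4 is 3 (since 3·3 = 9 = 2·4 + 1), so t ≡ 3·2 = 6 ≡ 2 (mod 4).
    Then x = 0 + 15·2 = 30, valid modulo lcm(15, 4) = 60: x ≡ 30 (mod 60).
  Combine with x ≡ 8 (mod 14): gcd(60, 14) = 2; 8 - 30 = -22, which IS divisible by 2, so compatible.
    Write x = 30 + 60·t and substitute into x ≡ 8 (mod 14): 60·t ≡ 8 − 30 = -22 (mod 14).
    Divide the congruence (and modulus) by g = 2: 30·t ≡ -11 (mod 7).
    Reduce coefficients mod 7: 2·t ≡ 3 (mod 7).
    The inverse of 2 mod 7 is 4 (since 2·4 = 8 = 1·7 + 1), so t ≡ 4·3 = 12 ≡ 5 (mod 7).
    Then x = 30 + 60·5 = 330, valid modulo lcm(60, 14) = 420: x ≡ 330 (mod 420).
Verify: 330 mod 15 = 0, 330 mod 4 = 2, 330 mod 14 = 8.

x ≡ 330 (mod 420).


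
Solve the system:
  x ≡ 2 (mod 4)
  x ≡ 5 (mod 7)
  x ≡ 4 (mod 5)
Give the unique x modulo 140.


Moduli 4, 7, 5 are pairwise coprime; by CRT there is a unique solution modulo M = 4 · 7 · 5 = 140.
Solve pairwise, accumulating the modulus:
  Start with x ≡ 2 (mod 4).
  Combine with x ≡ 5 (mod 7): since gcd(4, 7) = 1, we get a unique residue mod 28.
    Write x = 2 + 4·t and substitute into x ≡ 5 (mod 7): 4·t ≡ 5 − 2 = 3 (mod 7).
    The inverse of 4 mod 7 is 2 (since 4·2 = 8 = 1·7 + 1), so t ≡ 2·3 = 6 ≡ 6 (mod 7).
    Then x = 2 + 4·6 = 26, valid modulo lcm(4, 7) = 28: x ≡ 26 (mod 28).
  Combine with x ≡ 4 (mod 5): since gcd(28, 5) = 1, we get a unique residue mod 140.
    Write x = 26 + 28·t and substitute into x ≡ 4 (mod 5): 28·t ≡ 4 − 26 = -22 (mod 5).
    Reduce coefficients mod 5: 3·t ≡ 3 (mod 5).
    The inverse of 3 mod 5 is 2 (since 3·2 = 6 = 1·5 + 1), so t ≡ 2·3 = 6 ≡ 1 (mod 5).
    Then x = 26 + 28·1 = 54, valid modulo lcm(28, 5) = 140: x ≡ 54 (mod 140).
Verify: 54 mod 4 = 2 ✓, 54 mod 7 = 5 ✓, 54 mod 5 = 4 ✓.

x ≡ 54 (mod 140).


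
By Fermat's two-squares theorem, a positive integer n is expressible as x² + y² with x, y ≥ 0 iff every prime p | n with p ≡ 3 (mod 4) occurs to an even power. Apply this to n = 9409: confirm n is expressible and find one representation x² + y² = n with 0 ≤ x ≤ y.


Step 1: Factor n = 9409 = 97^2.
Step 2: Check the mod-4 condition on each prime factor: 97 ≡ 1 (mod 4), exponent 2.
All primes ≡ 3 (mod 4) appear to even exponent (or don't appear), so by the two-squares theorem n IS expressible as a sum of two squares.
Step 3: Build a representation. Here n = 97 · 97 is a product of primes ≡ 1 (mod 4). Each prime p ≡ 1 (mod 4) is itself a sum of two squares; find a² by testing p − a² for a perfect square:
  97: 97 − 1² = 96, 97 − 2² = 93, 97 − 3² = 88, 97 − 4² = 81 = 9² ⇒ 97 = 4² + 9².
  Combine using the Brahmagupta–Fibonacci identity (a² + b²)(c² + d²) = (ac − bd)² + (ad + bc)² = (ac + bd)² + (ad − bc)²:
  97 · 97 = 9409: from (4² + 9²)(4² + 9²), take (4·4 − 9·9, 4·9 + 9·4) = (16 − 81, 36 + 36) = (-65, 72); dropping signs (only squares matter) gives (65, 72); check 65² + 72² = 4225 + 5184 = 9409 ✓.
Step 4: Order so x ≤ y and verify: 65² + 72² = 4225 + 5184 = 9409 = n. ✓

n = 9409 = 65² + 72² (one valid representation with x ≤ y).


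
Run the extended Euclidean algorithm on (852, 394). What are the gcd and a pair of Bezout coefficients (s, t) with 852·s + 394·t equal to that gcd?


Euclidean algorithm on (852, 394) — divide until remainder is 0:
  852 = 2 · 394 + 64
  394 = 6 · 64 + 10
  64 = 6 · 10 + 4
  10 = 2 · 4 + 2
  4 = 2 · 2 + 0
gcd(852, 394) = 2.
Track Bezout coefficients alongside the remainders: start with r₀ = 852 = a·1 + b·0 (s = 1, t = 0) and r₁ = 394 = a·0 + b·1 (s = 0, t = 1); each new remainder r_{k+1} = r_{k-1} − q_k·r_k inherits s_{k+1} = s_{k-1} − q_k·s_k, t_{k+1} = t_{k-1} − q_k·t_k, so r_k = a·s_k + b·t_k at every step:
  q = 2: r = 64, s = 1 − 2·0 = 1, t = 0 − 2·1 = -2  (check: 852·1 + 394·(-2) = 64)
  q = 6: r = 10, s = 0 − 6·1 = -6, t = 1 − 6·(-2) = 13  (check: 852·(-6) + 394·13 = 10)
  q = 6: r = 4, s = 1 − 6·(-6) = 37, t = -2 − 6·13 = -80  (check: 852·37 + 394·(-80) = 4)
  q = 2: r = 2, s = -6 − 2·37 = -80, t = 13 − 2·(-80) = 173  (check: 852·(-80) + 394·173 = 2)
The row with r = 2 (the gcd) gives the Bezout coefficients s = -80, t = 173.
Result: 852 · (-80) + 394 · (173) = 2.

gcd(852, 394) = 2; s = -80, t = 173 (check: 852·(-80) + 394·173 = 2).


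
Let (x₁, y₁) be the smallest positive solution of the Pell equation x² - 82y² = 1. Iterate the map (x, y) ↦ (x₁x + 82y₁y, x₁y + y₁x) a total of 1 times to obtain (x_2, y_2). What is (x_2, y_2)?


Step 1: Find the fundamental solution (x₁, y₁) of x² - 82y² = 1.
  Expand √82 as a continued fraction. a₀ = ⌊√82⌋ = 9; iterate m_{k+1} = d_k·a_k − m_k, d_{k+1} = (82 − m_{k+1}²)/d_k, a_{k+1} = ⌊(a₀ + m_{k+1})/d_{k+1}⌋ (starting m₀ = 0, d₀ = 1), with convergents p_k = a_k·p_{k-1} + p_{k-2}, q_k = a_k·q_{k-1} + q_{k-2} (p₋₁ = 1, q₋₁ = 0):
  k = 0: a₀ = 9; p₀/q₀ = 9/1; p₀² − 82·q₀² = 81 − 82 = -1.
  k = 1: m = 9, d = 1, a = ⌊(9 + 9)/1⌋ = 18; p/q = (18·9 + 1)/(18·1 + 0) = 163/18; p² − 82·q² = 26569 − 26568 = 1.
  The first convergent with p² − 82·q² = 1 gives the fundamental solution (x₁, y₁) = (163, 18).
Step 2: Apply the recurrence (x_{n+1}, y_{n+1}) = (x₁x_n + 82y₁y_n, x₁y_n + y₁x_n) repeatedly.
  From (x_1, y_1) = (163, 18): x_2 = 163·163 + 82·18·18 = 53137; y_2 = 163·18 + 18·163 = 5868.
Step 3: Verify x_2² - 82·y_2² = 2823540769 - 2823540768 = 1 (should be 1). ✓

(x_1, y_1) = (163, 18); (x_2, y_2) = (53137, 5868).


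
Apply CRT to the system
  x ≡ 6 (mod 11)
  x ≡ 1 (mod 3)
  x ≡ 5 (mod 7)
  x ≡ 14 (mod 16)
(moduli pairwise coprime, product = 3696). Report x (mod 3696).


Product of moduli M = 11 · 3 · 7 · 16 = 3696.
Merge one congruence at a time:
  Start: x ≡ 6 (mod 11).
  Combine with x ≡ 1 (mod 3); new modulus lcm = 33.
    Write x = 6 + 11·t and substitute into x ≡ 1 (mod 3): 11·t ≡ 1 − 6 = -5 (mod 3).
    Reduce coefficients mod 3: 2·t ≡ 1 (mod 3).
    The inverse of 2 mod 3 is 2 (since 2·2 = 4 = 1·3 + 1), so t ≡ 2·1 = 2 ≡ 2 (mod 3).
    Then x = 6 + 11·2 = 28, valid modulo lcm(11, 3) = 33: x ≡ 28 (mod 33).
  Combine with x ≡ 5 (mod 7); new modulus lcm = 231.
    Write x = 28 + 33·t and substitute into x ≡ 5 (mod 7): 33·t ≡ 5 − 28 = -23 (mod 7).
    Reduce coefficients mod 7: 5·t ≡ 5 (mod 7).
    The inverse of 5 mod 7 is 3 (since 5·3 = 15 = 2·7 + 1), so t ≡ 3·5 = 15 ≡ 1 (mod 7).
    Then x = 28 + 33·1 = 61, valid modulo lcm(33, 7) = 231: x ≡ 61 (mod 231).
  Combine with x ≡ 14 (mod 16); new modulus lcm = 3696.
    Write x = 61 + 231·t and substitute into x ≡ 14 (mod 16): 231·t ≡ 14 − 61 = -47 (mod 16).
    Reduce coefficients mod 16: 7·t ≡ 1 (mod 16).
    The inverse of 7 mod 16 is 7 (since 7·7 = 49 = 3·16 + 1), so t ≡ 7·1 = 7 ≡ 7 (mod 16).
    Then x = 61 + 231·7 = 1678, valid modulo lcm(231, 16) = 3696: x ≡ 1678 (mod 3696).
Verify against each original: 1678 mod 11 = 6, 1678 mod 3 = 1, 1678 mod 7 = 5, 1678 mod 16 = 14.

x ≡ 1678 (mod 3696).


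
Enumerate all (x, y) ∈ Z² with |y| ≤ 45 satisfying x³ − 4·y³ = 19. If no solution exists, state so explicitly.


The equation is x³ - 4y³ = 19. For fixed y, x³ = 4·y³ + 19, so a solution requires the RHS to be a perfect cube.
Strategy: iterate y from -45 to 45, compute RHS = 4·y³ + 19, and check whether it is a (positive or negative) perfect cube.
Check small values of y:
  y = 0: RHS = 19 is not a perfect cube.
  y = 1: RHS = 23 is not a perfect cube.
  y = -1: RHS = 15 is not a perfect cube.
  y = 2: RHS = 51 is not a perfect cube.
  y = -2: RHS = -13 is not a perfect cube.
  y = 3: RHS = 127 is not a perfect cube.
  y = -3: RHS = -89 is not a perfect cube.
Continuing the search up to |y| = 45 finds no solutions either.
No (x, y) in the scanned range satisfies the equation.

No integer solutions with |y| ≤ 45.


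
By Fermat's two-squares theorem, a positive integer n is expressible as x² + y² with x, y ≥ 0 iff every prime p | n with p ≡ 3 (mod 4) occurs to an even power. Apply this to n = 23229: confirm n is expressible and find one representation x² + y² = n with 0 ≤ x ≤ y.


Step 1: Factor n = 23229 = 3^2 · 29 · 89.
Step 2: Check the mod-4 condition on each prime factor: 3 ≡ 3 (mod 4), exponent 2 (must be even); 29 ≡ 1 (mod 4), exponent 1; 89 ≡ 1 (mod 4), exponent 1.
All primes ≡ 3 (mod 4) appear to even exponent (or don't appear), so by the two-squares theorem n IS expressible as a sum of two squares.
Step 3: Build a representation. Group n = k² · m with k = 3 and m = 29 · 89 = 2581 (a product of primes ≡ 1 (mod 4)); a representation of m scales to one of n via (k·x)² + (k·y)² = k²(x² + y²). Each prime p ≡ 1 (mod 4) is itself a sum of two squares; find a² by testing p − a² for a perfect square:
  29: 29 − 1² = 28, 29 − 2² = 25 = 5² ⇒ 29 = 2² + 5².
  89: 89 − 1² = 88, 89 − 2² = 85, 89 − 3² = 80, 89 − 4² = 73, 89 − 5² = 64 = 8² ⇒ 89 = 5² + 8².
  Combine using the Brahmagupta–Fibonacci identity (a² + b²)(c² + d²) = (ac − bd)² + (ad + bc)² = (ac + bd)² + (ad − bc)²:
  29 · 89 = 2581: from (2² + 5²)(5² + 8²), take (2·5 − 5·8, 2·8 + 5·5) = (10 − 40, 16 + 25) = (-30, 41); dropping signs (only squares matter) gives (30, 41); check 30² + 41² = 900 + 1681 = 2581 ✓.
  Scale by k = 3: (3·30, 3·41) = (90, 123).
Step 4: Order so x ≤ y and verify: 90² + 123² = 8100 + 15129 = 23229 = n. ✓

n = 23229 = 90² + 123² (one valid representation with x ≤ y).


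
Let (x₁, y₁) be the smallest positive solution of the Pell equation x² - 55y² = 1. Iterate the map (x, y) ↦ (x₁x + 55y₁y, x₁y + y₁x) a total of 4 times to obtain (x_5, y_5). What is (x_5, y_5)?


Step 1: Find the fundamental solution (x₁, y₁) of x² - 55y² = 1.
  Expand √55 as a continued fraction. a₀ = ⌊√55⌋ = 7; iterate m_{k+1} = d_k·a_k − m_k, d_{k+1} = (55 − m_{k+1}²)/d_k, a_{k+1} = ⌊(a₀ + m_{k+1})/d_{k+1}⌋ (starting m₀ = 0, d₀ = 1), with convergents p_k = a_k·p_{k-1} + p_{k-2}, q_k = a_k·q_{k-1} + q_{k-2} (p₋₁ = 1, q₋₁ = 0):
  k = 0: a₀ = 7; p₀/q₀ = 7/1; p₀² − 55·q₀² = 49 − 55 = -6.
  k = 1: m = 7, d = 6, a = ⌊(7 + 7)/6⌋ = 2; p/q = (2·7 + 1)/(2·1 + 0) = 15/2; p² − 55·q² = 225 − 220 = 5.
  k = 2: m = 5, d = 5, a = ⌊(7 + 5)/5⌋ = 2; p/q = (2·15 + 7)/(2·2 + 1) = 37/5; p² − 55·q² = 1369 − 1375 = -6.
  k = 3: m = 5, d = 6, a = ⌊(7 + 5)/6⌋ = 2; p/q = (2·37 + 15)/(2·5 + 2) = 89/12; p² − 55·q² = 7921 − 7920 = 1.
  The first convergent with p² − 55·q² = 1 gives the fundamental solution (x₁, y₁) = (89, 12).
Step 2: Apply the recurrence (x_{n+1}, y_{n+1}) = (x₁x_n + 55y₁y_n, x₁y_n + y₁x_n) repeatedly.
  From (x_1, y_1) = (89, 12): x_2 = 89·89 + 55·12·12 = 15841; y_2 = 89·12 + 12·89 = 2136.
  From (x_2, y_2) = (15841, 2136): x_3 = 89·15841 + 55·12·2136 = 2819609; y_3 = 89·2136 + 12·15841 = 380196.
  From (x_3, y_3) = (2819609, 380196): x_4 = 89·2819609 + 55·12·380196 = 501874561; y_4 = 89·380196 + 12·2819609 = 67672752.
  From (x_4, y_4) = (501874561, 67672752): x_5 = 89·501874561 + 55·12·67672752 = 89330852249; y_5 = 89·67672752 + 12·501874561 = 12045369660.
Step 3: Verify x_5² - 55·y_5² = 7980001163532668358001 - 7980001163532668358000 = 1 (should be 1). ✓

(x_1, y_1) = (89, 12); (x_5, y_5) = (89330852249, 12045369660).


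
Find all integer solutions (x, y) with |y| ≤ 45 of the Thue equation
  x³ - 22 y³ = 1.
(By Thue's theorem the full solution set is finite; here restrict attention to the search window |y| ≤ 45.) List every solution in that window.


The equation is x³ - 22y³ = 1. For fixed y, x³ = 22·y³ + 1, so a solution requires the RHS to be a perfect cube.
Strategy: iterate y from -45 to 45, compute RHS = 22·y³ + 1, and check whether it is a (positive or negative) perfect cube.
Check small values of y:
  y = 0: RHS = 1 = (1)³ ⇒ x = 1 works.
  y = 1: RHS = 23 is not a perfect cube.
  y = -1: RHS = -21 is not a perfect cube.
  y = 2: RHS = 177 is not a perfect cube.
  y = -2: RHS = -175 is not a perfect cube.
  y = 3: RHS = 595 is not a perfect cube.
  y = -3: RHS = -593 is not a perfect cube.
Continuing the search up to |y| = 45 finds no further solutions beyond those listed.
Collected solutions: (1, 0).

Solutions (with |y| ≤ 45): (1, 0).


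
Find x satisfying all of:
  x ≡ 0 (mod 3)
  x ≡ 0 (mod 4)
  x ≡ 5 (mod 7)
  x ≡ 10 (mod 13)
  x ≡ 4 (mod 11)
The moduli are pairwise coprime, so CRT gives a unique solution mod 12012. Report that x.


Product of moduli M = 3 · 4 · 7 · 13 · 11 = 12012.
Merge one congruence at a time:
  Start: x ≡ 0 (mod 3).
  Combine with x ≡ 0 (mod 4); new modulus lcm = 12.
    Write x = 0 + 3·t and substitute into x ≡ 0 (mod 4): 3·t ≡ 0 − 0 = 0 (mod 4).
    The inverse of 3 mod 4 is 3 (since 3·3 = 9 = 2·4 + 1), so t ≡ 3·0 = 0 ≡ 0 (mod 4).
    Then x = 0 + 3·0 = 0, valid modulo lcm(3, 4) = 12: x ≡ 0 (mod 12).
  Combine with x ≡ 5 (mod 7); new modulus lcm = 84.
    Write x = 0 + 12·t and substitute into x ≡ 5 (mod 7): 12·t ≡ 5 − 0 = 5 (mod 7).
    Reduce coefficients mod 7: 5·t ≡ 5 (mod 7).
    The inverse of 5 mod 7 is 3 (since 5·3 = 15 = 2·7 + 1), so t ≡ 3·5 = 15 ≡ 1 (mod 7).
    Then x = 0 + 12·1 = 12, valid modulo lcm(12, 7) = 84: x ≡ 12 (mod 84).
  Combine with x ≡ 10 (mod 13); new modulus lcm = 1092.
    Write x = 12 + 84·t and substitute into x ≡ 10 (mod 13): 84·t ≡ 10 − 12 = -2 (mod 13).
    Reduce coefficients mod 13: 6·t ≡ 11 (mod 13).
    The inverse of 6 mod 13 is 11 (since 6·11 = 66 = 5·13 + 1), so t ≡ 11·11 = 121 ≡ 4 (mod 13).
    Then x = 12 + 84·4 = 348, valid modulo lcm(84, 13) = 1092: x ≡ 348 (mod 1092).
  Combine with x ≡ 4 (mod 11); new modulus lcm = 12012.
    Write x = 348 + 1092·t and substitute into x ≡ 4 (mod 11): 1092·t ≡ 4 − 348 = -344 (mod 11).
    Reduce coefficients mod 11: 3·t ≡ 8 (mod 11).
    The inverse of 3 mod 11 is 4 (since 3·4 = 12 = 1·11 + 1), so t ≡ 4·8 = 32 ≡ 10 (mod 11).
    Then x = 348 + 1092·10 = 11268, valid modulo lcm(1092, 11) = 12012: x ≡ 11268 (mod 12012).
Verify against each original: 11268 mod 3 = 0, 11268 mod 4 = 0, 11268 mod 7 = 5, 11268 mod 13 = 10, 11268 mod 11 = 4.

x ≡ 11268 (mod 12012).


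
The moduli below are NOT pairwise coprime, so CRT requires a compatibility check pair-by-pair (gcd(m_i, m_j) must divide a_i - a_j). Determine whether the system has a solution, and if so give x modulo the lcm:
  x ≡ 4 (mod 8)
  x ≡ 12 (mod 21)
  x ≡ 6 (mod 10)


Moduli 8, 21, 10 are not pairwise coprime, so CRT works modulo lcm(m_i) when all pairwise compatibility conditions hold.
Pairwise compatibility: gcd(m_i, m_j) must divide a_i - a_j for every pair.
Merge one congruence at a time:
  Start: x ≡ 4 (mod 8).
  Combine with x ≡ 12 (mod 21): gcd(8, 21) = 1; 12 - 4 = 8, which IS divisible by 1, so compatible.
    Write x = 4 + 8·t and substitute into x ≡ 12 (mod 21): 8·t ≡ 12 − 4 = 8 (mod 21).
    The inverse of 8 mod 21 is 8 (since 8·8 = 64 = 3·21 + 1), so t ≡ 8·8 = 64 ≡ 1 (mod 21).
    Then x = 4 + 8·1 = 12, valid modulo lcm(8, 21) = 168: x ≡ 12 (mod 168).
  Combine with x ≡ 6 (mod 10): gcd(168, 10) = 2; 6 - 12 = -6, which IS divisible by 2, so compatible.
    Write x = 12 + 168·t and substitute into x ≡ 6 (mod 10): 168·t ≡ 6 − 12 = -6 (mod 10).
    Divide the congruence (and modulus) by g = 2: 84·t ≡ -3 (mod 5).
    Reduce coefficients mod 5: 4·t ≡ 2 (mod 5).
    The inverse of 4 mod 5 is 4 (since 4·4 = 16 = 3·5 + 1), so t ≡ 4·2 = 8 ≡ 3 (mod 5).
    Then x = 12 + 168·3 = 516, valid modulo lcm(168, 10) = 840: x ≡ 516 (mod 840).
Verify: 516 mod 8 = 4, 516 mod 21 = 12, 516 mod 10 = 6.

x ≡ 516 (mod 840).


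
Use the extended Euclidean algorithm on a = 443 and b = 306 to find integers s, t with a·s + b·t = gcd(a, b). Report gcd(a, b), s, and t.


Euclidean algorithm on (443, 306) — divide until remainder is 0:
  443 = 1 · 306 + 137
  306 = 2 · 137 + 32
  137 = 4 · 32 + 9
  32 = 3 · 9 + 5
  9 = 1 · 5 + 4
  5 = 1 · 4 + 1
  4 = 4 · 1 + 0
gcd(443, 306) = 1.
Track Bezout coefficients alongside the remainders: start with r₀ = 443 = a·1 + b·0 (s = 1, t = 0) and r₁ = 306 = a·0 + b·1 (s = 0, t = 1); each new remainder r_{k+1} = r_{k-1} − q_k·r_k inherits s_{k+1} = s_{k-1} − q_k·s_k, t_{k+1} = t_{k-1} − q_k·t_k, so r_k = a·s_k + b·t_k at every step:
  q = 1: r = 137, s = 1 − 1·0 = 1, t = 0 − 1·1 = -1  (check: 443·1 + 306·(-1) = 137)
  q = 2: r = 32, s = 0 − 2·1 = -2, t = 1 − 2·(-1) = 3  (check: 443·(-2) + 306·3 = 32)
  q = 4: r = 9, s = 1 − 4·(-2) = 9, t = -1 − 4·3 = -13  (check: 443·9 + 306·(-13) = 9)
  q = 3: r = 5, s = -2 − 3·9 = -29, t = 3 − 3·(-13) = 42  (check: 443·(-29) + 306·42 = 5)
  q = 1: r = 4, s = 9 − 1·(-29) = 38, t = -13 − 1·42 = -55  (check: 443·38 + 306·(-55) = 4)
  q = 1: r = 1, s = -29 − 1·38 = -67, t = 42 − 1·(-55) = 97  (check: 443·(-67) + 306·97 = 1)
The row with r = 1 (the gcd) gives the Bezout coefficients s = -67, t = 97.
Result: 443 · (-67) + 306 · (97) = 1.

gcd(443, 306) = 1; s = -67, t = 97 (check: 443·(-67) + 306·97 = 1).


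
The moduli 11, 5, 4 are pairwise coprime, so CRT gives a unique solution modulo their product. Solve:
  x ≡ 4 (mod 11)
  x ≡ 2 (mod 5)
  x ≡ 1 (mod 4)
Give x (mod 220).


Moduli 11, 5, 4 are pairwise coprime; by CRT there is a unique solution modulo M = 11 · 5 · 4 = 220.
Solve pairwise, accumulating the modulus:
  Start with x ≡ 4 (mod 11).
  Combine with x ≡ 2 (mod 5): since gcd(11, 5) = 1, we get a unique residue mod 55.
    Write x = 4 + 11·t and substitute into x ≡ 2 (mod 5): 11·t ≡ 2 − 4 = -2 (mod 5).
    Reduce coefficients mod 5: 1·t ≡ 3 (mod 5).
    So t ≡ 3 (mod 5).
    Then x = 4 + 11·3 = 37, valid modulo lcm(11, 5) = 55: x ≡ 37 (mod 55).
  Combine with x ≡ 1 (mod 4): since gcd(55, 4) = 1, we get a unique residue mod 220.
    Write x = 37 + 55·t and substitute into x ≡ 1 (mod 4): 55·t ≡ 1 − 37 = -36 (mod 4).
    Reduce coefficients mod 4: 3·t ≡ 0 (mod 4).
    The inverse of 3 mod 4 is 3 (since 3·3 = 9 = 2·4 + 1), so t ≡ 3·0 = 0 ≡ 0 (mod 4).
    Then x = 37 + 55·0 = 37, valid modulo lcm(55, 4) = 220: x ≡ 37 (mod 220).
Verify: 37 mod 11 = 4 ✓, 37 mod 5 = 2 ✓, 37 mod 4 = 1 ✓.

x ≡ 37 (mod 220).


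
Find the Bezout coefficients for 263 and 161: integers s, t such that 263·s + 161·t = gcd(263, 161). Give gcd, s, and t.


Euclidean algorithm on (263, 161) — divide until remainder is 0:
  263 = 1 · 161 + 102
  161 = 1 · 102 + 59
  102 = 1 · 59 + 43
  59 = 1 · 43 + 16
  43 = 2 · 16 + 11
  16 = 1 · 11 + 5
  11 = 2 · 5 + 1
  5 = 5 · 1 + 0
gcd(263, 161) = 1.
Track Bezout coefficients alongside the remainders: start with r₀ = 263 = a·1 + b·0 (s = 1, t = 0) and r₁ = 161 = a·0 + b·1 (s = 0, t = 1); each new remainder r_{k+1} = r_{k-1} − q_k·r_k inherits s_{k+1} = s_{k-1} − q_k·s_k, t_{k+1} = t_{k-1} − q_k·t_k, so r_k = a·s_k + b·t_k at every step:
  q = 1: r = 102, s = 1 − 1·0 = 1, t = 0 − 1·1 = -1  (check: 263·1 + 161·(-1) = 102)
  q = 1: r = 59, s = 0 − 1·1 = -1, t = 1 − 1·(-1) = 2  (check: 263·(-1) + 161·2 = 59)
  q = 1: r = 43, s = 1 − 1·(-1) = 2, t = -1 − 1·2 = -3  (check: 263·2 + 161·(-3) = 43)
  q = 1: r = 16, s = -1 − 1·2 = -3, t = 2 − 1·(-3) = 5  (check: 263·(-3) + 161·5 = 16)
  q = 2: r = 11, s = 2 − 2·(-3) = 8, t = -3 − 2·5 = -13  (check: 263·8 + 161·(-13) = 11)
  q = 1: r = 5, s = -3 − 1·8 = -11, t = 5 − 1·(-13) = 18  (check: 263·(-11) + 161·18 = 5)
  q = 2: r = 1, s = 8 − 2·(-11) = 30, t = -13 − 2·18 = -49  (check: 263·30 + 161·(-49) = 1)
The row with r = 1 (the gcd) gives the Bezout coefficients s = 30, t = -49.
Result: 263 · (30) + 161 · (-49) = 1.

gcd(263, 161) = 1; s = 30, t = -49 (check: 263·30 + 161·(-49) = 1).


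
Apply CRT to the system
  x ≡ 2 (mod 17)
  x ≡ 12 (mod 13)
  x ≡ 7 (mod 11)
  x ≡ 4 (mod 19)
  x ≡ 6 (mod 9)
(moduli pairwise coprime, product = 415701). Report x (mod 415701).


Product of moduli M = 17 · 13 · 11 · 19 · 9 = 415701.
Merge one congruence at a time:
  Start: x ≡ 2 (mod 17).
  Combine with x ≡ 12 (mod 13); new modulus lcm = 221.
    Write x = 2 + 17·t and substitute into x ≡ 12 (mod 13): 17·t ≡ 12 − 2 = 10 (mod 13).
    Reduce coefficients mod 13: 4·t ≡ 10 (mod 13).
    The inverse of 4 mod 13 is 10 (since 4·10 = 40 = 3·13 + 1), so t ≡ 10·10 = 100 ≡ 9 (mod 13).
    Then x = 2 + 17·9 = 155, valid modulo lcm(17, 13) = 221: x ≡ 155 (mod 221).
  Combine with x ≡ 7 (mod 11); new modulus lcm = 2431.
    Write x = 155 + 221·t and substitute into x ≡ 7 (mod 11): 221·t ≡ 7 − 155 = -148 (mod 11).
    Reduce coefficients mod 11: 1·t ≡ 6 (mod 11).
    So t ≡ 6 (mod 11).
    Then x = 155 + 221·6 = 1481, valid modulo lcm(221, 11) = 2431: x ≡ 1481 (mod 2431).
  Combine with x ≡ 4 (mod 19); new modulus lcm = 46189.
    Write x = 1481 + 2431·t and substitute into x ≡ 4 (mod 19): 2431·t ≡ 4 − 1481 = -1477 (mod 19).
    Reduce coefficients mod 19: 18·t ≡ 5 (mod 19).
    The inverse of 18 mod 19 is 18 (since 18·18 = 324 = 17·19 + 1), so t ≡ 18·5 = 90 ≡ 14 (mod 19).
    Then x = 1481 + 2431·14 = 35515, valid modulo lcm(2431, 19) = 46189: x ≡ 35515 (mod 46189).
  Combine with x ≡ 6 (mod 9); new modulus lcm = 415701.
    Write x = 35515 + 46189·t and substitute into x ≡ 6 (mod 9): 46189·t ≡ 6 − 35515 = -35509 (mod 9).
    Reduce coefficients mod 9: 1·t ≡ 5 (mod 9).
    So t ≡ 5 (mod 9).
    Then x = 35515 + 46189·5 = 266460, valid modulo lcm(46189, 9) = 415701: x ≡ 266460 (mod 415701).
Verify against each original: 266460 mod 17 = 2, 266460 mod 13 = 12, 266460 mod 11 = 7, 266460 mod 19 = 4, 266460 mod 9 = 6.

x ≡ 266460 (mod 415701).


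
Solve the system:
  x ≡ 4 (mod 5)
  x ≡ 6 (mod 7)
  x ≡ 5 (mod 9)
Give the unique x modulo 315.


Moduli 5, 7, 9 are pairwise coprime; by CRT there is a unique solution modulo M = 5 · 7 · 9 = 315.
Solve pairwise, accumulating the modulus:
  Start with x ≡ 4 (mod 5).
  Combine with x ≡ 6 (mod 7): since gcd(5, 7) = 1, we get a unique residue mod 35.
    Write x = 4 + 5·t and substitute into x ≡ 6 (mod 7): 5·t ≡ 6 − 4 = 2 (mod 7).
    The inverse of 5 mod 7 is 3 (since 5·3 = 15 = 2·7 + 1), so t ≡ 3·2 = 6 ≡ 6 (mod 7).
    Then x = 4 + 5·6 = 34, valid modulo lcm(5, 7) = 35: x ≡ 34 (mod 35).
  Combine with x ≡ 5 (mod 9): since gcd(35, 9) = 1, we get a unique residue mod 315.
    Write x = 34 + 35·t and substitute into x ≡ 5 (mod 9): 35·t ≡ 5 − 34 = -29 (mod 9).
    Reduce coefficients mod 9: 8·t ≡ 7 (mod 9).
    The inverse of 8 mod 9 is 8 (since 8·8 = 64 = 7·9 + 1), so t ≡ 8·7 = 56 ≡ 2 (mod 9).
    Then x = 34 + 35·2 = 104, valid modulo lcm(35, 9) = 315: x ≡ 104 (mod 315).
Verify: 104 mod 5 = 4 ✓, 104 mod 7 = 6 ✓, 104 mod 9 = 5 ✓.

x ≡ 104 (mod 315).


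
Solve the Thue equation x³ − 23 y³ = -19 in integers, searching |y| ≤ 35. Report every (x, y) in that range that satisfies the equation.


The equation is x³ - 23y³ = -19. For fixed y, x³ = 23·y³ − 19, so a solution requires the RHS to be a perfect cube.
Strategy: iterate y from -35 to 35, compute RHS = 23·y³ − 19, and check whether it is a (positive or negative) perfect cube.
Check small values of y:
  y = 0: RHS = -19 is not a perfect cube.
  y = 1: RHS = 4 is not a perfect cube.
  y = -1: RHS = -42 is not a perfect cube.
  y = 2: RHS = 165 is not a perfect cube.
  y = -2: RHS = -203 is not a perfect cube.
  y = 3: RHS = 602 is not a perfect cube.
  y = -3: RHS = -640 is not a perfect cube.
Continuing the search up to |y| = 35 finds no solutions either.
No (x, y) in the scanned range satisfies the equation.

No integer solutions with |y| ≤ 35.


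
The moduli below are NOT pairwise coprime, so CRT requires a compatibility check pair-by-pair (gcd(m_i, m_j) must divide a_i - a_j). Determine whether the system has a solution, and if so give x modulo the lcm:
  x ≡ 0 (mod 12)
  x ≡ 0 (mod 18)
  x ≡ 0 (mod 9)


Moduli 12, 18, 9 are not pairwise coprime, so CRT works modulo lcm(m_i) when all pairwise compatibility conditions hold.
Pairwise compatibility: gcd(m_i, m_j) must divide a_i - a_j for every pair.
Merge one congruence at a time:
  Start: x ≡ 0 (mod 12).
  Combine with x ≡ 0 (mod 18): gcd(12, 18) = 6; 0 - 0 = 0, which IS divisible by 6, so compatible.
    Write x = 0 + 12·t and substitute into x ≡ 0 (mod 18): 12·t ≡ 0 − 0 = 0 (mod 18).
    Divide the congruence (and modulus) by g = 6: 2·t ≡ 0 (mod 3).
    The inverse of 2 mod 3 is 2 (since 2·2 = 4 = 1·3 + 1), so t ≡ 2·0 = 0 ≡ 0 (mod 3).
    Then x = 0 + 12·0 = 0, valid modulo lcm(12, 18) = 36: x ≡ 0 (mod 36).
  Combine with x ≡ 0 (mod 9): gcd(36, 9) = 9; 0 - 0 = 0, which IS divisible by 9, so compatible.
    Write x = 0 + 36·t and substitute into x ≡ 0 (mod 9): 36·t ≡ 0 − 0 = 0 (mod 9).
    Divide the congruence (and modulus) by g = 9: 4·t ≡ 0 (mod 1).
    Modulo 1 every t works; take t = 0.
    Then x = 0 + 36·0 = 0, valid modulo lcm(36, 9) = 36: x ≡ 0 (mod 36).
Verify: 0 mod 12 = 0, 0 mod 18 = 0, 0 mod 9 = 0.

x ≡ 0 (mod 36).


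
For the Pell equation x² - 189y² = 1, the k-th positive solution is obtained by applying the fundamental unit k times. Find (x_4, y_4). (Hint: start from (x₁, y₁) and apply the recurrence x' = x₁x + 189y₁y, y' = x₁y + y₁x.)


Step 1: Find the fundamental solution (x₁, y₁) of x² - 189y² = 1.
  Expand √189 as a continued fraction. a₀ = ⌊√189⌋ = 13; iterate m_{k+1} = d_k·a_k − m_k, d_{k+1} = (189 − m_{k+1}²)/d_k, a_{k+1} = ⌊(a₀ + m_{k+1})/d_{k+1}⌋ (starting m₀ = 0, d₀ = 1), with convergents p_k = a_k·p_{k-1} + p_{k-2}, q_k = a_k·q_{k-1} + q_{k-2} (p₋₁ = 1, q₋₁ = 0):
  k = 0: a₀ = 13; p₀/q₀ = 13/1; p₀² − 189·q₀² = 169 − 189 = -20.
  k = 1: m = 13, d = 20, a = ⌊(13 + 13)/20⌋ = 1; p/q = (1·13 + 1)/(1·1 + 0) = 14/1; p² − 189·q² = 196 − 189 = 7.
  k = 2: m = 7, d = 7, a = ⌊(13 + 7)/7⌋ = 2; p/q = (2·14 + 13)/(2·1 + 1) = 41/3; p² − 189·q² = 1681 − 1701 = -20.
  k = 3: m = 7, d = 20, a = ⌊(13 + 7)/20⌋ = 1; p/q = (1·41 + 14)/(1·3 + 1) = 55/4; p² − 189·q² = 3025 − 3024 = 1.
  The first convergent with p² − 189·q² = 1 gives the fundamental solution (x₁, y₁) = (55, 4).
Step 2: Apply the recurrence (x_{n+1}, y_{n+1}) = (x₁x_n + 189y₁y_n, x₁y_n + y₁x_n) repeatedly.
  From (x_1, y_1) = (55, 4): x_2 = 55·55 + 189·4·4 = 6049; y_2 = 55·4 + 4·55 = 440.
  From (x_2, y_2) = (6049, 440): x_3 = 55·6049 + 189·4·440 = 665335; y_3 = 55·440 + 4·6049 = 48396.
  From (x_3, y_3) = (665335, 48396): x_4 = 55·665335 + 189·4·48396 = 73180801; y_4 = 55·48396 + 4·665335 = 5323120.
Step 3: Verify x_4² - 189·y_4² = 5355429635001601 - 5355429635001600 = 1 (should be 1). ✓

(x_1, y_1) = (55, 4); (x_4, y_4) = (73180801, 5323120).


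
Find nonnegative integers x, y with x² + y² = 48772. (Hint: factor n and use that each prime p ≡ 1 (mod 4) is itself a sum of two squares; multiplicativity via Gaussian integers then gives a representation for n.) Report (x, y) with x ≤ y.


Step 1: Factor n = 48772 = 2^2 · 89 · 137.
Step 2: Check the mod-4 condition on each prime factor: 2 = 2 (special); 89 ≡ 1 (mod 4), exponent 1; 137 ≡ 1 (mod 4), exponent 1.
All primes ≡ 3 (mod 4) appear to even exponent (or don't appear), so by the two-squares theorem n IS expressible as a sum of two squares.
Step 3: Build a representation. Group n = k² · m with k = 2 and m = 89 · 137 = 12193 (a product of primes ≡ 1 (mod 4)); a representation of m scales to one of n via (k·x)² + (k·y)² = k²(x² + y²). Each prime p ≡ 1 (mod 4) is itself a sum of two squares; find a² by testing p − a² for a perfect square:
  89: 89 − 1² = 88, 89 − 2² = 85, 89 − 3² = 80, 89 − 4² = 73, 89 − 5² = 64 = 8² ⇒ 89 = 5² + 8².
  137: 137 − 1² = 136, 137 − 2² = 133, 137 − 3² = 128, 137 − 4² = 121 = 11² ⇒ 137 = 4² + 11².
  Combine using the Brahmagupta–Fibonacci identity (a² + b²)(c² + d²) = (ac − bd)² + (ad + bc)² = (ac + bd)² + (ad − bc)²:
  89 · 137 = 12193: from (5² + 8²)(4² + 11²), take (5·4 − 8·11, 5·11 + 8·4) = (20 − 88, 55 + 32) = (-68, 87); dropping signs (only squares matter) gives (68, 87); check 68² + 87² = 4624 + 7569 = 12193 ✓.
  Scale by k = 2: (2·68, 2·87) = (136, 174).
Step 4: Order so x ≤ y and verify: 136² + 174² = 18496 + 30276 = 48772 = n. ✓

n = 48772 = 136² + 174² (one valid representation with x ≤ y).
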